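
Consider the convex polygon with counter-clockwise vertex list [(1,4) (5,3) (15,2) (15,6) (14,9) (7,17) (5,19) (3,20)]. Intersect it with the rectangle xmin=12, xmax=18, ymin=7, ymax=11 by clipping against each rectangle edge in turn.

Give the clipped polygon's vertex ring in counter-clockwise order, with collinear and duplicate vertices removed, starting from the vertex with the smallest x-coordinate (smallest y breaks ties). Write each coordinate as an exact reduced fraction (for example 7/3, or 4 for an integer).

1. After x ≥ 12: [(12,23/10) (15,2) (15,6) (14,9) (12,79/7)]
2. After x ≤ 18: [(12,23/10) (15,2) (15,6) (14,9) (12,79/7)]
3. After y ≥ 7: [(12,7) (44/3,7) (14,9) (12,79/7)]
4. After y ≤ 11: [(12,11) (12,7) (44/3,7) (14,9) (49/4,11)]
5. Canonical ring: [(12,7) (44/3,7) (14,9) (49/4,11) (12,11)]

Clipped polygon: [(12,7) (44/3,7) (14,9) (49/4,11) (12,11)]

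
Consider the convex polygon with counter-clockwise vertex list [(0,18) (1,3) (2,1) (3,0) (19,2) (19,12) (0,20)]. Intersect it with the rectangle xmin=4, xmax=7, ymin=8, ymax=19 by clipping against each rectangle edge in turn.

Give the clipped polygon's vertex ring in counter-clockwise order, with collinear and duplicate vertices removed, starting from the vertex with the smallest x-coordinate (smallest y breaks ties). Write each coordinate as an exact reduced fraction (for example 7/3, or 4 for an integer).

1. After x ≥ 4: [(4,1/8) (19,2) (19,12) (4,348/19)]
2. After x ≤ 7: [(4,1/8) (7,1/2) (7,324/19) (4,348/19)]
3. After y ≥ 8: [(4,8) (7,8) (7,324/19) (4,348/19)]
4. After y ≤ 19: [(4,8) (7,8) (7,324/19) (4,348/19)]
5. Canonical ring: [(4,8) (7,8) (7,324/19) (4,348/19)]

Clipped polygon: [(4,8) (7,8) (7,324/19) (4,348/19)]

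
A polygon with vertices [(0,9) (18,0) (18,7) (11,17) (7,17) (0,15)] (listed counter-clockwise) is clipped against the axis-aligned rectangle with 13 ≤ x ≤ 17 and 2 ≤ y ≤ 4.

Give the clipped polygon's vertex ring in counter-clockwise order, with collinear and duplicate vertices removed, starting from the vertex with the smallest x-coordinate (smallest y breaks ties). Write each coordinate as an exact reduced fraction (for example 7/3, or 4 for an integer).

Clipped polygon: [(13,5/2) (14,2) (17,2) (17,4) (13,4)]

1. After x ≥ 13: [(13,5/2) (18,0) (18,7) (13,99/7)]
2. After x ≤ 17: [(13,5/2) (17,1/2) (17,59/7) (13,99/7)]
3. After y ≥ 2: [(13,5/2) (14,2) (17,2) (17,59/7) (13,99/7)]
4. After y ≤ 4: [(13,4) (13,5/2) (14,2) (17,2) (17,4)]
5. Canonical ring: [(13,5/2) (14,2) (17,2) (17,4) (13,4)]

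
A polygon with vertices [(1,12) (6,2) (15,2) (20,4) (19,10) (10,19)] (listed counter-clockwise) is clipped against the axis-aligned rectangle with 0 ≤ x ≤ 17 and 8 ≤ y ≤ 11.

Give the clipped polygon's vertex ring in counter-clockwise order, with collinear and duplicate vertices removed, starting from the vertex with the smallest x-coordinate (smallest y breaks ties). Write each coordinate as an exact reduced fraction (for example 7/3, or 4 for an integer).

1. After x ≥ 0: [(1,12) (6,2) (15,2) (20,4) (19,10) (10,19)]
2. After x ≤ 17: [(1,12) (6,2) (15,2) (17,14/5) (17,12) (10,19)]
3. After y ≥ 8: [(1,12) (3,8) (17,8) (17,12) (10,19)]
4. After y ≤ 11: [(3/2,11) (3,8) (17,8) (17,11)]
5. Canonical ring: [(3/2,11) (3,8) (17,8) (17,11)]

Clipped polygon: [(3/2,11) (3,8) (17,8) (17,11)]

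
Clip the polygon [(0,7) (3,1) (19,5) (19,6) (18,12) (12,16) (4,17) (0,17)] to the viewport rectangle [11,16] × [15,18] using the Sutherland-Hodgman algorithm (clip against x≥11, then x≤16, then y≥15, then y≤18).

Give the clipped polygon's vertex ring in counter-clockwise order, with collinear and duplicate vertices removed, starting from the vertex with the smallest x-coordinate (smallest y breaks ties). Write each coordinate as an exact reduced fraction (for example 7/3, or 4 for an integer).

Clipped polygon: [(11,15) (27/2,15) (12,16) (11,129/8)]

1. After x ≥ 11: [(11,3) (19,5) (19,6) (18,12) (12,16) (11,129/8)]
2. After x ≤ 16: [(11,3) (16,17/4) (16,40/3) (12,16) (11,129/8)]
3. After y ≥ 15: [(11,15) (27/2,15) (12,16) (11,129/8)]
4. After y ≤ 18: [(11,15) (27/2,15) (12,16) (11,129/8)]
5. Canonical ring: [(11,15) (27/2,15) (12,16) (11,129/8)]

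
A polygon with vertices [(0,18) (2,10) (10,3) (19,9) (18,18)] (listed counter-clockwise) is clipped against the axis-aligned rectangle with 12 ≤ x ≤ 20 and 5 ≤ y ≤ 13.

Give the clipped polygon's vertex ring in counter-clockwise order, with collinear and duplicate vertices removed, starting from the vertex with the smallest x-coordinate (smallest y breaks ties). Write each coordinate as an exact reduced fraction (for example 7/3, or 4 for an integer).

1. After x ≥ 12: [(12,18) (12,13/3) (19,9) (18,18)]
2. After x ≤ 20: [(12,18) (12,13/3) (19,9) (18,18)]
3. After y ≥ 5: [(12,18) (12,5) (13,5) (19,9) (18,18)]
4. After y ≤ 13: [(12,13) (12,5) (13,5) (19,9) (167/9,13)]
5. Canonical ring: [(12,5) (13,5) (19,9) (167/9,13) (12,13)]

Clipped polygon: [(12,5) (13,5) (19,9) (167/9,13) (12,13)]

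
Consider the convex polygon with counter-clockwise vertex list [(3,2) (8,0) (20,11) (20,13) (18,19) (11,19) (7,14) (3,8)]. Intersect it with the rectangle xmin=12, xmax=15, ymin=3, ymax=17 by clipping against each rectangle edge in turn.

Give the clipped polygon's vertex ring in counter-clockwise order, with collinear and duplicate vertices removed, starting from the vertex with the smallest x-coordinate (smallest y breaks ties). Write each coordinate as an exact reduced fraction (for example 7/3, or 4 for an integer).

Clipped polygon: [(12,11/3) (15,77/12) (15,17) (12,17)]

1. After x ≥ 12: [(12,11/3) (20,11) (20,13) (18,19) (12,19)]
2. After x ≤ 15: [(12,11/3) (15,77/12) (15,19) (12,19)]
3. After y ≥ 3: [(12,11/3) (15,77/12) (15,19) (12,19)]
4. After y ≤ 17: [(12,17) (12,11/3) (15,77/12) (15,17)]
5. Canonical ring: [(12,11/3) (15,77/12) (15,17) (12,17)]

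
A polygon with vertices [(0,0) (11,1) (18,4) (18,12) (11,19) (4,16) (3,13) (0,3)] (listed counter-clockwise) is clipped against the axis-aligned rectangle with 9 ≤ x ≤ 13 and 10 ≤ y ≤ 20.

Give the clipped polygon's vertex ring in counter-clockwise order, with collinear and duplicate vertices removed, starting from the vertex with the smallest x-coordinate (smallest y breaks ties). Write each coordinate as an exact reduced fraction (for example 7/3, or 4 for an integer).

Clipped polygon: [(9,10) (13,10) (13,17) (11,19) (9,127/7)]

1. After x ≥ 9: [(9,9/11) (11,1) (18,4) (18,12) (11,19) (9,127/7)]
2. After x ≤ 13: [(9,9/11) (11,1) (13,13/7) (13,17) (11,19) (9,127/7)]
3. After y ≥ 10: [(9,10) (13,10) (13,17) (11,19) (9,127/7)]
4. After y ≤ 20: [(9,10) (13,10) (13,17) (11,19) (9,127/7)]
5. Canonical ring: [(9,10) (13,10) (13,17) (11,19) (9,127/7)]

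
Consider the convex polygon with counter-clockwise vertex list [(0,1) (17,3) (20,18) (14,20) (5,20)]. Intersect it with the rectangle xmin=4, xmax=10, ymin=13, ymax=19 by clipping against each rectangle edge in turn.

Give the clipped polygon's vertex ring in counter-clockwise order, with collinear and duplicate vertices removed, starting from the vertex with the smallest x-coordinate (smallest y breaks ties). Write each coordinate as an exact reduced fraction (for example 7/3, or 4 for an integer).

1. After x ≥ 4: [(4,81/5) (4,25/17) (17,3) (20,18) (14,20) (5,20)]
2. After x ≤ 10: [(4,81/5) (4,25/17) (10,37/17) (10,20) (5,20)]
3. After y ≥ 13: [(4,81/5) (4,13) (10,13) (10,20) (5,20)]
4. After y ≤ 19: [(90/19,19) (4,81/5) (4,13) (10,13) (10,19)]
5. Canonical ring: [(4,13) (10,13) (10,19) (90/19,19) (4,81/5)]

Clipped polygon: [(4,13) (10,13) (10,19) (90/19,19) (4,81/5)]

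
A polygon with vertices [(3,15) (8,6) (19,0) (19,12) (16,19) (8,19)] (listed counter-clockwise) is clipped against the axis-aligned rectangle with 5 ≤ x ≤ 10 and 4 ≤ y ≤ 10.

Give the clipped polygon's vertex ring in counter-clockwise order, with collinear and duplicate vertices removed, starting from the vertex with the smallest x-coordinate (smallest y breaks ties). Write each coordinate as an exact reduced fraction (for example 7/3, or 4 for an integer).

Clipped polygon: [(52/9,10) (8,6) (10,54/11) (10,10)]

1. After x ≥ 5: [(5,83/5) (5,57/5) (8,6) (19,0) (19,12) (16,19) (8,19)]
2. After x ≤ 10: [(5,83/5) (5,57/5) (8,6) (10,54/11) (10,19) (8,19)]
3. After y ≥ 4: [(5,83/5) (5,57/5) (8,6) (10,54/11) (10,19) (8,19)]
4. After y ≤ 10: [(52/9,10) (8,6) (10,54/11) (10,10)]
5. Canonical ring: [(52/9,10) (8,6) (10,54/11) (10,10)]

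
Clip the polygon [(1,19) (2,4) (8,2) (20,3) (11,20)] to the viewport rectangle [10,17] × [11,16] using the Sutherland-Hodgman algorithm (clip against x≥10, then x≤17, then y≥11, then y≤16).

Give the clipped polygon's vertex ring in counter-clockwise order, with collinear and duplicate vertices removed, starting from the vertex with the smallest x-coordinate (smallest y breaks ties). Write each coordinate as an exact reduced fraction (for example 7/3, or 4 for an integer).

Clipped polygon: [(10,11) (268/17,11) (223/17,16) (10,16)]

1. After x ≥ 10: [(10,199/10) (10,13/6) (20,3) (11,20)]
2. After x ≤ 17: [(10,199/10) (10,13/6) (17,11/4) (17,26/3) (11,20)]
3. After y ≥ 11: [(10,199/10) (10,11) (268/17,11) (11,20)]
4. After y ≤ 16: [(10,16) (10,11) (268/17,11) (223/17,16)]
5. Canonical ring: [(10,11) (268/17,11) (223/17,16) (10,16)]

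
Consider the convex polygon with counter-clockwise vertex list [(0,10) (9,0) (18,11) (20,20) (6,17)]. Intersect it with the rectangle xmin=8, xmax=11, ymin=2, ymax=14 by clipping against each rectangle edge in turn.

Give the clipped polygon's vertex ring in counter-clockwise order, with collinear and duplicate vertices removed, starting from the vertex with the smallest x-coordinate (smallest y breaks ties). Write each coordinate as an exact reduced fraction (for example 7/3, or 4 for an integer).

1. After x ≥ 8: [(8,10/9) (9,0) (18,11) (20,20) (8,122/7)]
2. After x ≤ 11: [(8,10/9) (9,0) (11,22/9) (11,253/14) (8,122/7)]
3. After y ≥ 2: [(8,2) (117/11,2) (11,22/9) (11,253/14) (8,122/7)]
4. After y ≤ 14: [(8,14) (8,2) (117/11,2) (11,22/9) (11,14)]
5. Canonical ring: [(8,2) (117/11,2) (11,22/9) (11,14) (8,14)]

Clipped polygon: [(8,2) (117/11,2) (11,22/9) (11,14) (8,14)]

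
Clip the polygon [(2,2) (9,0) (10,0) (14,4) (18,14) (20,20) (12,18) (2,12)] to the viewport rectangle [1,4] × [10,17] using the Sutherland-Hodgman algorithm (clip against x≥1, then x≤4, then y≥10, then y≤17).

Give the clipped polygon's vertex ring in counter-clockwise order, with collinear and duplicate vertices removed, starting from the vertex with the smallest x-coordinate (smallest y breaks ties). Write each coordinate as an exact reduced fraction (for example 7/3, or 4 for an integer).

Clipped polygon: [(2,10) (4,10) (4,66/5) (2,12)]

1. After x ≥ 1: [(2,2) (9,0) (10,0) (14,4) (18,14) (20,20) (12,18) (2,12)]
2. After x ≤ 4: [(2,2) (4,10/7) (4,66/5) (2,12)]
3. After y ≥ 10: [(2,10) (4,10) (4,66/5) (2,12)]
4. After y ≤ 17: [(2,10) (4,10) (4,66/5) (2,12)]
5. Canonical ring: [(2,10) (4,10) (4,66/5) (2,12)]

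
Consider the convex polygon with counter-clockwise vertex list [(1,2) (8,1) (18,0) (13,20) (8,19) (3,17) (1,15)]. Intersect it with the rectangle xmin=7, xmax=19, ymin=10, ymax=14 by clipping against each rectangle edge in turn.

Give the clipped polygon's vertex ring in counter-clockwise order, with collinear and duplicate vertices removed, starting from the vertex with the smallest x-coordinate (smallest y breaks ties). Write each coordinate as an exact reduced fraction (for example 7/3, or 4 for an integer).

1. After x ≥ 7: [(7,8/7) (8,1) (18,0) (13,20) (8,19) (7,93/5)]
2. After x ≤ 19: [(7,8/7) (8,1) (18,0) (13,20) (8,19) (7,93/5)]
3. After y ≥ 10: [(7,10) (31/2,10) (13,20) (8,19) (7,93/5)]
4. After y ≤ 14: [(7,14) (7,10) (31/2,10) (29/2,14)]
5. Canonical ring: [(7,10) (31/2,10) (29/2,14) (7,14)]

Clipped polygon: [(7,10) (31/2,10) (29/2,14) (7,14)]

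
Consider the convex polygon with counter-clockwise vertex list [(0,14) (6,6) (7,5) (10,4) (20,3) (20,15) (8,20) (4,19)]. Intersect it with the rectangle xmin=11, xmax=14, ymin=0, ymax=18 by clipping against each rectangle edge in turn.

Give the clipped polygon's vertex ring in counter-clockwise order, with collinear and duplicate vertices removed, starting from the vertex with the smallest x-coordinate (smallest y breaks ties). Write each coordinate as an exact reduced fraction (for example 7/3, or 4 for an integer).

Clipped polygon: [(11,39/10) (14,18/5) (14,35/2) (64/5,18) (11,18)]

1. After x ≥ 11: [(11,39/10) (20,3) (20,15) (11,75/4)]
2. After x ≤ 14: [(11,39/10) (14,18/5) (14,35/2) (11,75/4)]
3. After y ≥ 0: [(11,39/10) (14,18/5) (14,35/2) (11,75/4)]
4. After y ≤ 18: [(11,18) (11,39/10) (14,18/5) (14,35/2) (64/5,18)]
5. Canonical ring: [(11,39/10) (14,18/5) (14,35/2) (64/5,18) (11,18)]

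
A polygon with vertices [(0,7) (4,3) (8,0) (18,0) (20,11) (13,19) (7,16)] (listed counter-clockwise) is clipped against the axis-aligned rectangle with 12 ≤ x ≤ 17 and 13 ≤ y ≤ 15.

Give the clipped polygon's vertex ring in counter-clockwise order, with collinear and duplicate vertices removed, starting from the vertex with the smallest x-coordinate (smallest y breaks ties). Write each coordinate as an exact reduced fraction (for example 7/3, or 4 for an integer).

1. After x ≥ 12: [(12,0) (18,0) (20,11) (13,19) (12,37/2)]
2. After x ≤ 17: [(12,0) (17,0) (17,101/7) (13,19) (12,37/2)]
3. After y ≥ 13: [(12,13) (17,13) (17,101/7) (13,19) (12,37/2)]
4. After y ≤ 15: [(12,15) (12,13) (17,13) (17,101/7) (33/2,15)]
5. Canonical ring: [(12,13) (17,13) (17,101/7) (33/2,15) (12,15)]

Clipped polygon: [(12,13) (17,13) (17,101/7) (33/2,15) (12,15)]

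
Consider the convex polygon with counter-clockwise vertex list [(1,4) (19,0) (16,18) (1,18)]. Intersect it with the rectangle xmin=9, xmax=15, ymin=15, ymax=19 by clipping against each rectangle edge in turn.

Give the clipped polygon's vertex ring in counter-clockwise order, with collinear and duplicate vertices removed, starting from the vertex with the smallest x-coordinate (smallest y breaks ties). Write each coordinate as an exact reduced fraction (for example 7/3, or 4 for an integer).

Clipped polygon: [(9,15) (15,15) (15,18) (9,18)]

1. After x ≥ 9: [(9,20/9) (19,0) (16,18) (9,18)]
2. After x ≤ 15: [(9,20/9) (15,8/9) (15,18) (9,18)]
3. After y ≥ 15: [(9,15) (15,15) (15,18) (9,18)]
4. After y ≤ 19: [(9,15) (15,15) (15,18) (9,18)]
5. Canonical ring: [(9,15) (15,15) (15,18) (9,18)]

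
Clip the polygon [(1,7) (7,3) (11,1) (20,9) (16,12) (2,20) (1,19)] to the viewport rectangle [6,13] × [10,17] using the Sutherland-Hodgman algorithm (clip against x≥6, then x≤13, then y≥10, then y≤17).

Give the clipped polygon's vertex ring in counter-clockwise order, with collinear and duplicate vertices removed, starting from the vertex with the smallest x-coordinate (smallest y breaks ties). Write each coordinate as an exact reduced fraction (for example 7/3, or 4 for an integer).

1. After x ≥ 6: [(6,11/3) (7,3) (11,1) (20,9) (16,12) (6,124/7)]
2. After x ≤ 13: [(6,11/3) (7,3) (11,1) (13,25/9) (13,96/7) (6,124/7)]
3. After y ≥ 10: [(6,10) (13,10) (13,96/7) (6,124/7)]
4. After y ≤ 17: [(6,17) (6,10) (13,10) (13,96/7) (29/4,17)]
5. Canonical ring: [(6,10) (13,10) (13,96/7) (29/4,17) (6,17)]

Clipped polygon: [(6,10) (13,10) (13,96/7) (29/4,17) (6,17)]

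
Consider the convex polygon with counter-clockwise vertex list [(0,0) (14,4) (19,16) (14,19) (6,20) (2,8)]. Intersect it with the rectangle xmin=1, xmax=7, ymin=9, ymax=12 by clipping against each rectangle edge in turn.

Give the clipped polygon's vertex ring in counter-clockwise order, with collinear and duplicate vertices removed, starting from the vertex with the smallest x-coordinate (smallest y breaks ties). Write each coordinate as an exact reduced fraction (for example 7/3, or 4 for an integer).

Clipped polygon: [(7/3,9) (7,9) (7,12) (10/3,12)]

1. After x ≥ 1: [(1,4) (1,2/7) (14,4) (19,16) (14,19) (6,20) (2,8)]
2. After x ≤ 7: [(1,4) (1,2/7) (7,2) (7,159/8) (6,20) (2,8)]
3. After y ≥ 9: [(7,9) (7,159/8) (6,20) (7/3,9)]
4. After y ≤ 12: [(7,9) (7,12) (10/3,12) (7/3,9)]
5. Canonical ring: [(7/3,9) (7,9) (7,12) (10/3,12)]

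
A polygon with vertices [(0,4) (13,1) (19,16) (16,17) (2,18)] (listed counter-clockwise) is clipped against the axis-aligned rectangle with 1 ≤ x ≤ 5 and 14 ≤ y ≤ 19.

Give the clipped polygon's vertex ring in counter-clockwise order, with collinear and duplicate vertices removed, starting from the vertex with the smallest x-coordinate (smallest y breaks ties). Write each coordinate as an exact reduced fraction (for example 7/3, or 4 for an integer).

Clipped polygon: [(10/7,14) (5,14) (5,249/14) (2,18)]

1. After x ≥ 1: [(1,11) (1,49/13) (13,1) (19,16) (16,17) (2,18)]
2. After x ≤ 5: [(1,11) (1,49/13) (5,37/13) (5,249/14) (2,18)]
3. After y ≥ 14: [(10/7,14) (5,14) (5,249/14) (2,18)]
4. After y ≤ 19: [(10/7,14) (5,14) (5,249/14) (2,18)]
5. Canonical ring: [(10/7,14) (5,14) (5,249/14) (2,18)]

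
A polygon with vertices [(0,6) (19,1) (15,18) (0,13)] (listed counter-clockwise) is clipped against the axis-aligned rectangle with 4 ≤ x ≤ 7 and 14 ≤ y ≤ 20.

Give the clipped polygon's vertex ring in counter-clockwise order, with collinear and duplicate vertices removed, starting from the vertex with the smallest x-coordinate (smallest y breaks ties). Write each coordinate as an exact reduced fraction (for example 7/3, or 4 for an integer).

1. After x ≥ 4: [(4,94/19) (19,1) (15,18) (4,43/3)]
2. After x ≤ 7: [(4,94/19) (7,79/19) (7,46/3) (4,43/3)]
3. After y ≥ 14: [(4,14) (7,14) (7,46/3) (4,43/3)]
4. After y ≤ 20: [(4,14) (7,14) (7,46/3) (4,43/3)]
5. Canonical ring: [(4,14) (7,14) (7,46/3) (4,43/3)]

Clipped polygon: [(4,14) (7,14) (7,46/3) (4,43/3)]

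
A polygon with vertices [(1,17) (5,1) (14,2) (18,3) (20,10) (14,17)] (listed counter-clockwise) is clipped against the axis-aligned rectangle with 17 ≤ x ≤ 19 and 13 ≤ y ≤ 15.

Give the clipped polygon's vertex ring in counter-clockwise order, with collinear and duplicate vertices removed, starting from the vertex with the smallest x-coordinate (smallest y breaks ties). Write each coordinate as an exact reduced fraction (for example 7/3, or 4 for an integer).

1. After x ≥ 17: [(17,11/4) (18,3) (20,10) (17,27/2)]
2. After x ≤ 19: [(17,11/4) (18,3) (19,13/2) (19,67/6) (17,27/2)]
3. After y ≥ 13: [(17,13) (122/7,13) (17,27/2)]
4. After y ≤ 15: [(17,13) (122/7,13) (17,27/2)]
5. Canonical ring: [(17,13) (122/7,13) (17,27/2)]

Clipped polygon: [(17,13) (122/7,13) (17,27/2)]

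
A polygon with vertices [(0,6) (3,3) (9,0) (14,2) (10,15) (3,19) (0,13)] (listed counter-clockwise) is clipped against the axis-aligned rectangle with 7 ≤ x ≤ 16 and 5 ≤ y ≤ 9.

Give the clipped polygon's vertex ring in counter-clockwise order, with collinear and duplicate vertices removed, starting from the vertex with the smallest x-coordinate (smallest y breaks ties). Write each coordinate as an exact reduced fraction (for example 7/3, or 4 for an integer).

1. After x ≥ 7: [(7,1) (9,0) (14,2) (10,15) (7,117/7)]
2. After x ≤ 16: [(7,1) (9,0) (14,2) (10,15) (7,117/7)]
3. After y ≥ 5: [(7,5) (170/13,5) (10,15) (7,117/7)]
4. After y ≤ 9: [(7,9) (7,5) (170/13,5) (154/13,9)]
5. Canonical ring: [(7,5) (170/13,5) (154/13,9) (7,9)]

Clipped polygon: [(7,5) (170/13,5) (154/13,9) (7,9)]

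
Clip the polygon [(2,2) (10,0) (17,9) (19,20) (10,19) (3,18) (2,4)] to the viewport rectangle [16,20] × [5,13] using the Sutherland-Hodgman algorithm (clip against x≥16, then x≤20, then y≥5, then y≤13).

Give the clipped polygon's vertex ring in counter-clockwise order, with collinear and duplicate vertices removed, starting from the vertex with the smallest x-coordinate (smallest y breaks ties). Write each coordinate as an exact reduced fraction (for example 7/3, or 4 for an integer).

1. After x ≥ 16: [(16,54/7) (17,9) (19,20) (16,59/3)]
2. After x ≤ 20: [(16,54/7) (17,9) (19,20) (16,59/3)]
3. After y ≥ 5: [(16,54/7) (17,9) (19,20) (16,59/3)]
4. After y ≤ 13: [(16,13) (16,54/7) (17,9) (195/11,13)]
5. Canonical ring: [(16,54/7) (17,9) (195/11,13) (16,13)]

Clipped polygon: [(16,54/7) (17,9) (195/11,13) (16,13)]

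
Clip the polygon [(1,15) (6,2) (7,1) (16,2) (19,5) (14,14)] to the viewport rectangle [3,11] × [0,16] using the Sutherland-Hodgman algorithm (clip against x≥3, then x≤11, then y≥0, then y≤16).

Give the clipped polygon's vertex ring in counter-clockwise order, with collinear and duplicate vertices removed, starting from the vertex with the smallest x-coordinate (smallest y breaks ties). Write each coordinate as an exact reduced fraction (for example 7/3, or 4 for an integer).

1. After x ≥ 3: [(3,193/13) (3,49/5) (6,2) (7,1) (16,2) (19,5) (14,14)]
2. After x ≤ 11: [(11,185/13) (3,193/13) (3,49/5) (6,2) (7,1) (11,13/9)]
3. After y ≥ 0: [(11,185/13) (3,193/13) (3,49/5) (6,2) (7,1) (11,13/9)]
4. After y ≤ 16: [(11,185/13) (3,193/13) (3,49/5) (6,2) (7,1) (11,13/9)]
5. Canonical ring: [(3,49/5) (6,2) (7,1) (11,13/9) (11,185/13) (3,193/13)]

Clipped polygon: [(3,49/5) (6,2) (7,1) (11,13/9) (11,185/13) (3,193/13)]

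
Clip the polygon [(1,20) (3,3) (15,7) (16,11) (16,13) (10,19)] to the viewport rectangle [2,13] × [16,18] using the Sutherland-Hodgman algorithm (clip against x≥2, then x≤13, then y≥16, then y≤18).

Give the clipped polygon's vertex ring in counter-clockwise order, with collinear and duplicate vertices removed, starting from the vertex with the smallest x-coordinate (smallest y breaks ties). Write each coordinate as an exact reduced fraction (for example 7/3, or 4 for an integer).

Clipped polygon: [(2,16) (13,16) (11,18) (2,18)]

1. After x ≥ 2: [(2,179/9) (2,23/2) (3,3) (15,7) (16,11) (16,13) (10,19)]
2. After x ≤ 13: [(2,179/9) (2,23/2) (3,3) (13,19/3) (13,16) (10,19)]
3. After y ≥ 16: [(2,179/9) (2,16) (13,16) (13,16) (10,19)]
4. After y ≤ 18: [(2,18) (2,16) (13,16) (13,16) (11,18)]
5. Canonical ring: [(2,16) (13,16) (11,18) (2,18)]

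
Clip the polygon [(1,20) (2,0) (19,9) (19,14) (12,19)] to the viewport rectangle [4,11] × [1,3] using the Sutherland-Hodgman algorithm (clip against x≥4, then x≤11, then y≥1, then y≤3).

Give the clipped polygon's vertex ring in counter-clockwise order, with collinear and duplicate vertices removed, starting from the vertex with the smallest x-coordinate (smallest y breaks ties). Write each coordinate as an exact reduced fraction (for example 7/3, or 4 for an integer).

Clipped polygon: [(4,18/17) (23/3,3) (4,3)]

1. After x ≥ 4: [(4,217/11) (4,18/17) (19,9) (19,14) (12,19)]
2. After x ≤ 11: [(11,210/11) (4,217/11) (4,18/17) (11,81/17)]
3. After y ≥ 1: [(11,210/11) (4,217/11) (4,18/17) (11,81/17)]
4. After y ≤ 3: [(4,3) (4,18/17) (23/3,3)]
5. Canonical ring: [(4,18/17) (23/3,3) (4,3)]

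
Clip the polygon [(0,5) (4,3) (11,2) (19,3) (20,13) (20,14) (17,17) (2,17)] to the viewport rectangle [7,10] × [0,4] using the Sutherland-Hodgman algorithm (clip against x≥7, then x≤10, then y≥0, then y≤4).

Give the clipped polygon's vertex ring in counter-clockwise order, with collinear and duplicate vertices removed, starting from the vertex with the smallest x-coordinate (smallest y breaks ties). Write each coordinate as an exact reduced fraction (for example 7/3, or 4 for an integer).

Clipped polygon: [(7,18/7) (10,15/7) (10,4) (7,4)]

1. After x ≥ 7: [(7,18/7) (11,2) (19,3) (20,13) (20,14) (17,17) (7,17)]
2. After x ≤ 10: [(7,18/7) (10,15/7) (10,17) (7,17)]
3. After y ≥ 0: [(7,18/7) (10,15/7) (10,17) (7,17)]
4. After y ≤ 4: [(7,4) (7,18/7) (10,15/7) (10,4)]
5. Canonical ring: [(7,18/7) (10,15/7) (10,4) (7,4)]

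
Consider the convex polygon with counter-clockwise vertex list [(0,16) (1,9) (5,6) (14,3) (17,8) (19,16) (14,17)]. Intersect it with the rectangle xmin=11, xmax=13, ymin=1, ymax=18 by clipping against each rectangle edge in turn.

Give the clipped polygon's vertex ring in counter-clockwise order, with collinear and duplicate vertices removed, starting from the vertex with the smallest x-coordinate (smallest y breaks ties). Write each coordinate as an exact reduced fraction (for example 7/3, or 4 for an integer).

1. After x ≥ 11: [(11,235/14) (11,4) (14,3) (17,8) (19,16) (14,17)]
2. After x ≤ 13: [(13,237/14) (11,235/14) (11,4) (13,10/3)]
3. After y ≥ 1: [(13,237/14) (11,235/14) (11,4) (13,10/3)]
4. After y ≤ 18: [(13,237/14) (11,235/14) (11,4) (13,10/3)]
5. Canonical ring: [(11,4) (13,10/3) (13,237/14) (11,235/14)]

Clipped polygon: [(11,4) (13,10/3) (13,237/14) (11,235/14)]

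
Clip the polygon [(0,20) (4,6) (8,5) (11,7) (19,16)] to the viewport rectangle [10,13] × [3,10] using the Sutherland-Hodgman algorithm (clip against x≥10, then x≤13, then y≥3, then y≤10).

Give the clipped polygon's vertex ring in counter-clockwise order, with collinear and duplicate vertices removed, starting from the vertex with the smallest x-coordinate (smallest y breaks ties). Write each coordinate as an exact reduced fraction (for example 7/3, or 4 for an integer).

1. After x ≥ 10: [(10,340/19) (10,19/3) (11,7) (19,16)]
2. After x ≤ 13: [(13,328/19) (10,340/19) (10,19/3) (11,7) (13,37/4)]
3. After y ≥ 3: [(13,328/19) (10,340/19) (10,19/3) (11,7) (13,37/4)]
4. After y ≤ 10: [(13,10) (10,10) (10,19/3) (11,7) (13,37/4)]
5. Canonical ring: [(10,19/3) (11,7) (13,37/4) (13,10) (10,10)]

Clipped polygon: [(10,19/3) (11,7) (13,37/4) (13,10) (10,10)]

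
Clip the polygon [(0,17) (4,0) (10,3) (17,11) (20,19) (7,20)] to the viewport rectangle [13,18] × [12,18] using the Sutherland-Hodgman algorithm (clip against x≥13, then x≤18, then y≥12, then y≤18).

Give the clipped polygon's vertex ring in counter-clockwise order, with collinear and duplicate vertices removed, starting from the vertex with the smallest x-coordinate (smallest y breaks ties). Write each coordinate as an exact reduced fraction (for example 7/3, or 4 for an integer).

Clipped polygon: [(13,12) (139/8,12) (18,41/3) (18,18) (13,18)]

1. After x ≥ 13: [(13,45/7) (17,11) (20,19) (13,254/13)]
2. After x ≤ 18: [(13,45/7) (17,11) (18,41/3) (18,249/13) (13,254/13)]
3. After y ≥ 12: [(13,12) (139/8,12) (18,41/3) (18,249/13) (13,254/13)]
4. After y ≤ 18: [(13,18) (13,12) (139/8,12) (18,41/3) (18,18)]
5. Canonical ring: [(13,12) (139/8,12) (18,41/3) (18,18) (13,18)]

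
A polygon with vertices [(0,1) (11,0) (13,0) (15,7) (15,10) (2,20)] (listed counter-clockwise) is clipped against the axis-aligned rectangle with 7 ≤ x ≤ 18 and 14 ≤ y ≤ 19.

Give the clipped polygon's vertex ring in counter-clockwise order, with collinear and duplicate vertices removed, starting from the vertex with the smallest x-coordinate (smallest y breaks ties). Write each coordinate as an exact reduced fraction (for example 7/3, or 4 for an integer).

1. After x ≥ 7: [(7,4/11) (11,0) (13,0) (15,7) (15,10) (7,210/13)]
2. After x ≤ 18: [(7,4/11) (11,0) (13,0) (15,7) (15,10) (7,210/13)]
3. After y ≥ 14: [(7,14) (49/5,14) (7,210/13)]
4. After y ≤ 19: [(7,14) (49/5,14) (7,210/13)]
5. Canonical ring: [(7,14) (49/5,14) (7,210/13)]

Clipped polygon: [(7,14) (49/5,14) (7,210/13)]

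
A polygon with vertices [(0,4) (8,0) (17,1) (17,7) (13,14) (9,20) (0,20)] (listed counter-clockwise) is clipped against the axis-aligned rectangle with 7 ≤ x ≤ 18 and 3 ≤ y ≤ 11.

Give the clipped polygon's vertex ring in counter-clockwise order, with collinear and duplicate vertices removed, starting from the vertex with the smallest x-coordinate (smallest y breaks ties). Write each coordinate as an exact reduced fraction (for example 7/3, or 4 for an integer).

Clipped polygon: [(7,3) (17,3) (17,7) (103/7,11) (7,11)]

1. After x ≥ 7: [(7,1/2) (8,0) (17,1) (17,7) (13,14) (9,20) (7,20)]
2. After x ≤ 18: [(7,1/2) (8,0) (17,1) (17,7) (13,14) (9,20) (7,20)]
3. After y ≥ 3: [(7,3) (17,3) (17,7) (13,14) (9,20) (7,20)]
4. After y ≤ 11: [(7,11) (7,3) (17,3) (17,7) (103/7,11)]
5. Canonical ring: [(7,3) (17,3) (17,7) (103/7,11) (7,11)]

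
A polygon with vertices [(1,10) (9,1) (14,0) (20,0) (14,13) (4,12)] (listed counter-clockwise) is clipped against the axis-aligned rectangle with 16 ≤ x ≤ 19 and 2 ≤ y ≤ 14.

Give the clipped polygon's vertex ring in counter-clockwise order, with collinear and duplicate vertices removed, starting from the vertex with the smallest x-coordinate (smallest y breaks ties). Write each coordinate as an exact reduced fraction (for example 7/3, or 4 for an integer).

Clipped polygon: [(16,2) (19,2) (19,13/6) (16,26/3)]

1. After x ≥ 16: [(16,0) (20,0) (16,26/3)]
2. After x ≤ 19: [(16,0) (19,0) (19,13/6) (16,26/3)]
3. After y ≥ 2: [(16,2) (19,2) (19,13/6) (16,26/3)]
4. After y ≤ 14: [(16,2) (19,2) (19,13/6) (16,26/3)]
5. Canonical ring: [(16,2) (19,2) (19,13/6) (16,26/3)]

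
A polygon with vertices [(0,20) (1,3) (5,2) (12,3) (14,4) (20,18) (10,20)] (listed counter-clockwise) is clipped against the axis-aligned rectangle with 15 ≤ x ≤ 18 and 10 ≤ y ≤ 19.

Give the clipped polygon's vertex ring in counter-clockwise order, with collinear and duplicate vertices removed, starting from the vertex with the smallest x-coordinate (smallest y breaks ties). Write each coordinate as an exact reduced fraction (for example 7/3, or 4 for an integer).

1. After x ≥ 15: [(15,19/3) (20,18) (15,19)]
2. After x ≤ 18: [(15,19/3) (18,40/3) (18,92/5) (15,19)]
3. After y ≥ 10: [(15,10) (116/7,10) (18,40/3) (18,92/5) (15,19)]
4. After y ≤ 19: [(15,10) (116/7,10) (18,40/3) (18,92/5) (15,19)]
5. Canonical ring: [(15,10) (116/7,10) (18,40/3) (18,92/5) (15,19)]

Clipped polygon: [(15,10) (116/7,10) (18,40/3) (18,92/5) (15,19)]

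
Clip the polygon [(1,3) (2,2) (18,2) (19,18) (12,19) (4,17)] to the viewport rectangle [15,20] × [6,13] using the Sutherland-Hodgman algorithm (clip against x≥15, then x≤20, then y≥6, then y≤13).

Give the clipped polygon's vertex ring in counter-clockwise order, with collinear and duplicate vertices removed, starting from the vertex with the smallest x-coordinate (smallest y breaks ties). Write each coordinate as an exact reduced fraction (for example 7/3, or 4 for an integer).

1. After x ≥ 15: [(15,2) (18,2) (19,18) (15,130/7)]
2. After x ≤ 20: [(15,2) (18,2) (19,18) (15,130/7)]
3. After y ≥ 6: [(15,6) (73/4,6) (19,18) (15,130/7)]
4. After y ≤ 13: [(15,13) (15,6) (73/4,6) (299/16,13)]
5. Canonical ring: [(15,6) (73/4,6) (299/16,13) (15,13)]

Clipped polygon: [(15,6) (73/4,6) (299/16,13) (15,13)]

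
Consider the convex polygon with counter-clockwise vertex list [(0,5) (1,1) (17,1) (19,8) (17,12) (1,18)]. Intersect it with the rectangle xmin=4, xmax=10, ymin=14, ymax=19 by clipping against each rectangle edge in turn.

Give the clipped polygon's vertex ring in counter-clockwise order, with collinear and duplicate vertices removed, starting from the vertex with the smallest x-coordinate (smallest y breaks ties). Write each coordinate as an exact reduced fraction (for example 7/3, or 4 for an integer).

Clipped polygon: [(4,14) (10,14) (10,117/8) (4,135/8)]

1. After x ≥ 4: [(4,1) (17,1) (19,8) (17,12) (4,135/8)]
2. After x ≤ 10: [(4,1) (10,1) (10,117/8) (4,135/8)]
3. After y ≥ 14: [(4,14) (10,14) (10,117/8) (4,135/8)]
4. After y ≤ 19: [(4,14) (10,14) (10,117/8) (4,135/8)]
5. Canonical ring: [(4,14) (10,14) (10,117/8) (4,135/8)]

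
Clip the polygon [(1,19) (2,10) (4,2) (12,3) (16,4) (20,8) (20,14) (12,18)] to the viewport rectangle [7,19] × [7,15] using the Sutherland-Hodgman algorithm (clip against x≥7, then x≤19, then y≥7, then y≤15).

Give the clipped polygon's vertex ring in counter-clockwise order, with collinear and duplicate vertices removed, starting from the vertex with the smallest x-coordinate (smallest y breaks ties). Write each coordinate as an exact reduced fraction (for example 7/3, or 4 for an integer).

Clipped polygon: [(7,7) (19,7) (19,29/2) (18,15) (7,15)]

1. After x ≥ 7: [(7,203/11) (7,19/8) (12,3) (16,4) (20,8) (20,14) (12,18)]
2. After x ≤ 19: [(7,203/11) (7,19/8) (12,3) (16,4) (19,7) (19,29/2) (12,18)]
3. After y ≥ 7: [(7,203/11) (7,7) (19,7) (19,7) (19,29/2) (12,18)]
4. After y ≤ 15: [(7,15) (7,7) (19,7) (19,7) (19,29/2) (18,15)]
5. Canonical ring: [(7,7) (19,7) (19,29/2) (18,15) (7,15)]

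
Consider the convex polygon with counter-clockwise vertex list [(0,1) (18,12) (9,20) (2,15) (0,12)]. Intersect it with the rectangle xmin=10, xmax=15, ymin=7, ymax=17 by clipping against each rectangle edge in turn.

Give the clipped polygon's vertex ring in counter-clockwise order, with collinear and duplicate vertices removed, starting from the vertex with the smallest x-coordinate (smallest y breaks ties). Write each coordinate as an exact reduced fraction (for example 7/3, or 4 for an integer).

1. After x ≥ 10: [(10,64/9) (18,12) (10,172/9)]
2. After x ≤ 15: [(10,64/9) (15,61/6) (15,44/3) (10,172/9)]
3. After y ≥ 7: [(10,64/9) (15,61/6) (15,44/3) (10,172/9)]
4. After y ≤ 17: [(10,17) (10,64/9) (15,61/6) (15,44/3) (99/8,17)]
5. Canonical ring: [(10,64/9) (15,61/6) (15,44/3) (99/8,17) (10,17)]

Clipped polygon: [(10,64/9) (15,61/6) (15,44/3) (99/8,17) (10,17)]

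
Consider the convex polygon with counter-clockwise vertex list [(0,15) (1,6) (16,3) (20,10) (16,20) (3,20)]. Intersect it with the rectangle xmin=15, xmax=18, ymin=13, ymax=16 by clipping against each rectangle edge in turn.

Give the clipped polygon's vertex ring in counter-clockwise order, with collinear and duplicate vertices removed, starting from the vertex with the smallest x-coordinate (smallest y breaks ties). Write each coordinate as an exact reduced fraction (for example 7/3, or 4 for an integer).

Clipped polygon: [(15,13) (18,13) (18,15) (88/5,16) (15,16)]

1. After x ≥ 15: [(15,16/5) (16,3) (20,10) (16,20) (15,20)]
2. After x ≤ 18: [(15,16/5) (16,3) (18,13/2) (18,15) (16,20) (15,20)]
3. After y ≥ 13: [(15,13) (18,13) (18,15) (16,20) (15,20)]
4. After y ≤ 16: [(15,16) (15,13) (18,13) (18,15) (88/5,16)]
5. Canonical ring: [(15,13) (18,13) (18,15) (88/5,16) (15,16)]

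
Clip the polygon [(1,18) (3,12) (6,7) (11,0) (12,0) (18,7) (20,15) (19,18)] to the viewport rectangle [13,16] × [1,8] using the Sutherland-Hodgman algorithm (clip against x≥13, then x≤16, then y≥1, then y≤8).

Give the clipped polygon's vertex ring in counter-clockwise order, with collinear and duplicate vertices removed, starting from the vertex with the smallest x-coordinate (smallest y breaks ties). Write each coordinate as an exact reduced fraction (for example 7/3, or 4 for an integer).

Clipped polygon: [(13,7/6) (16,14/3) (16,8) (13,8)]

1. After x ≥ 13: [(13,18) (13,7/6) (18,7) (20,15) (19,18)]
2. After x ≤ 16: [(16,18) (13,18) (13,7/6) (16,14/3)]
3. After y ≥ 1: [(16,18) (13,18) (13,7/6) (16,14/3)]
4. After y ≤ 8: [(16,8) (13,8) (13,7/6) (16,14/3)]
5. Canonical ring: [(13,7/6) (16,14/3) (16,8) (13,8)]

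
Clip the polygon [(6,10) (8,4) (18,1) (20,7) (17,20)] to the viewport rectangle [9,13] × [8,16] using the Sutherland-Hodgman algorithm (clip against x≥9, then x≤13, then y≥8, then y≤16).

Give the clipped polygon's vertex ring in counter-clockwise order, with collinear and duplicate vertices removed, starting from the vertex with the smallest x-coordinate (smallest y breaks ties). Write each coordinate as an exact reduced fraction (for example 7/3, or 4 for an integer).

1. After x ≥ 9: [(9,140/11) (9,37/10) (18,1) (20,7) (17,20)]
2. After x ≤ 13: [(13,180/11) (9,140/11) (9,37/10) (13,5/2)]
3. After y ≥ 8: [(13,8) (13,180/11) (9,140/11) (9,8)]
4. After y ≤ 16: [(13,8) (13,16) (63/5,16) (9,140/11) (9,8)]
5. Canonical ring: [(9,8) (13,8) (13,16) (63/5,16) (9,140/11)]

Clipped polygon: [(9,8) (13,8) (13,16) (63/5,16) (9,140/11)]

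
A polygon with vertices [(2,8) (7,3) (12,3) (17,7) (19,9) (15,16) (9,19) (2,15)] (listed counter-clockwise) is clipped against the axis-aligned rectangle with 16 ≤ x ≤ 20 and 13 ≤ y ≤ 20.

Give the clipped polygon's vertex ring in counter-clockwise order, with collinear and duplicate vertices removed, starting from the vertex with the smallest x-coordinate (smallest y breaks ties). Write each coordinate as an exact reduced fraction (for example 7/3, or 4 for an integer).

1. After x ≥ 16: [(16,31/5) (17,7) (19,9) (16,57/4)]
2. After x ≤ 20: [(16,31/5) (17,7) (19,9) (16,57/4)]
3. After y ≥ 13: [(16,13) (117/7,13) (16,57/4)]
4. After y ≤ 20: [(16,13) (117/7,13) (16,57/4)]
5. Canonical ring: [(16,13) (117/7,13) (16,57/4)]

Clipped polygon: [(16,13) (117/7,13) (16,57/4)]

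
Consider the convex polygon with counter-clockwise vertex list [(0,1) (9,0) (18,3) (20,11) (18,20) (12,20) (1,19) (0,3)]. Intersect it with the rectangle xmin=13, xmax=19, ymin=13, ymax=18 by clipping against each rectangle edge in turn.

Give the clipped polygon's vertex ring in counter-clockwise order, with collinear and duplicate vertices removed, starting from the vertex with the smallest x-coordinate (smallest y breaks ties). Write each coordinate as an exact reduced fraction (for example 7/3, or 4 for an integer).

1. After x ≥ 13: [(13,4/3) (18,3) (20,11) (18,20) (13,20)]
2. After x ≤ 19: [(13,4/3) (18,3) (19,7) (19,31/2) (18,20) (13,20)]
3. After y ≥ 13: [(13,13) (19,13) (19,31/2) (18,20) (13,20)]
4. After y ≤ 18: [(13,18) (13,13) (19,13) (19,31/2) (166/9,18)]
5. Canonical ring: [(13,13) (19,13) (19,31/2) (166/9,18) (13,18)]

Clipped polygon: [(13,13) (19,13) (19,31/2) (166/9,18) (13,18)]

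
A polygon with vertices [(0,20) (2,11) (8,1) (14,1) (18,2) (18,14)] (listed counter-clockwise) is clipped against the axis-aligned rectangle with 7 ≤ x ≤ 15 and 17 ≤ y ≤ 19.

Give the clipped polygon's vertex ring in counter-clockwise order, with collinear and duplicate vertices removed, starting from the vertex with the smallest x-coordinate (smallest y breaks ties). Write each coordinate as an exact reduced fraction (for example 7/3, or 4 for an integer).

Clipped polygon: [(7,17) (9,17) (7,53/3)]

1. After x ≥ 7: [(7,53/3) (7,8/3) (8,1) (14,1) (18,2) (18,14)]
2. After x ≤ 15: [(15,15) (7,53/3) (7,8/3) (8,1) (14,1) (15,5/4)]
3. After y ≥ 17: [(9,17) (7,53/3) (7,17)]
4. After y ≤ 19: [(9,17) (7,53/3) (7,17)]
5. Canonical ring: [(7,17) (9,17) (7,53/3)]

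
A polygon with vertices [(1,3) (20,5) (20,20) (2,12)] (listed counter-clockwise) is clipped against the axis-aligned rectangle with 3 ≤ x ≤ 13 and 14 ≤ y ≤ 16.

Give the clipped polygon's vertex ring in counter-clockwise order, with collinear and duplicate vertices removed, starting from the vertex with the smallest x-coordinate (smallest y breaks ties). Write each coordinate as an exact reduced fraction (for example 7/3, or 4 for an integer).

Clipped polygon: [(13/2,14) (13,14) (13,16) (11,16)]

1. After x ≥ 3: [(3,61/19) (20,5) (20,20) (3,112/9)]
2. After x ≤ 13: [(3,61/19) (13,81/19) (13,152/9) (3,112/9)]
3. After y ≥ 14: [(13,14) (13,152/9) (13/2,14)]
4. After y ≤ 16: [(13,14) (13,16) (11,16) (13/2,14)]
5. Canonical ring: [(13/2,14) (13,14) (13,16) (11,16)]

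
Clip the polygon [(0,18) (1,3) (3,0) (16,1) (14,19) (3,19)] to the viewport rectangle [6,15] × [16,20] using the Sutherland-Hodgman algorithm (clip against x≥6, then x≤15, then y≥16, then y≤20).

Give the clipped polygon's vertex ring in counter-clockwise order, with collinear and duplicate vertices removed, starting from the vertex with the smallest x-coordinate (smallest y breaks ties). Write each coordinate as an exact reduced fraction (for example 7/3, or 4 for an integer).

Clipped polygon: [(6,16) (43/3,16) (14,19) (6,19)]

1. After x ≥ 6: [(6,3/13) (16,1) (14,19) (6,19)]
2. After x ≤ 15: [(6,3/13) (15,12/13) (15,10) (14,19) (6,19)]
3. After y ≥ 16: [(6,16) (43/3,16) (14,19) (6,19)]
4. After y ≤ 20: [(6,16) (43/3,16) (14,19) (6,19)]
5. Canonical ring: [(6,16) (43/3,16) (14,19) (6,19)]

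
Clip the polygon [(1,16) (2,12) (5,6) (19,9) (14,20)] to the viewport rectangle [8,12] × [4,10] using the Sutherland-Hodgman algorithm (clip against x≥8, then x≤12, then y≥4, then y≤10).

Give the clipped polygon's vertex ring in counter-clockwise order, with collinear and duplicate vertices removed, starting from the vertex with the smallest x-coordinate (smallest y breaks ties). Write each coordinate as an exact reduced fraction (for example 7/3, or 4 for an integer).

1. After x ≥ 8: [(8,236/13) (8,93/14) (19,9) (14,20)]
2. After x ≤ 12: [(12,252/13) (8,236/13) (8,93/14) (12,15/2)]
3. After y ≥ 4: [(12,252/13) (8,236/13) (8,93/14) (12,15/2)]
4. After y ≤ 10: [(12,10) (8,10) (8,93/14) (12,15/2)]
5. Canonical ring: [(8,93/14) (12,15/2) (12,10) (8,10)]

Clipped polygon: [(8,93/14) (12,15/2) (12,10) (8,10)]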